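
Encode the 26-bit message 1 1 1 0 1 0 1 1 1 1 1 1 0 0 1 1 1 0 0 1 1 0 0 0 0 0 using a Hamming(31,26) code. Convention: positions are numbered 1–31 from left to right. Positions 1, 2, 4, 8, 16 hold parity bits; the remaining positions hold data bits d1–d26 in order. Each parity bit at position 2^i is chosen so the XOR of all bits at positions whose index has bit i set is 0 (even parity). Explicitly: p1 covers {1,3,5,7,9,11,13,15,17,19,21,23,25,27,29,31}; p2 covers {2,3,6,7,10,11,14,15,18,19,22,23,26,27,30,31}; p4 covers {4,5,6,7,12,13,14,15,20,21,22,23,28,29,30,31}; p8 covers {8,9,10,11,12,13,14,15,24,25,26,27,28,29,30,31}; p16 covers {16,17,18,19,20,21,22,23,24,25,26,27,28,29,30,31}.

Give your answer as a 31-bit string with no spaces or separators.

Place data at non-parity positions: p1 p2 1 p4 1 1 0 p8 1 0 1 1 1 1 1 p16 1 0 0 1 1 1 0 0 1 1 0 0 0 0 0
p1 (pos 1,3,5,7,9,11,13,15,17,19,21,23,25,27,29,31): XOR of data positions = 1⊕1⊕0⊕1⊕1⊕1⊕1⊕1⊕0⊕1⊕0⊕1⊕0⊕0⊕0 = 1
p2 (pos 2,3,6,7,10,11,14,15,18,19,22,23,26,27,30,31): XOR of data positions = 1⊕1⊕0⊕0⊕1⊕1⊕1⊕0⊕0⊕1⊕0⊕1⊕0⊕0⊕0 = 1
p4 (pos 4,5,6,7,12,13,14,15,20,21,22,23,28,29,30,31): XOR of data positions = 1⊕1⊕0⊕1⊕1⊕1⊕1⊕1⊕1⊕1⊕0⊕0⊕0⊕0⊕0 = 1
p8 (pos 8,9,10,11,12,13,14,15,24,25,26,27,28,29,30,31): XOR of data positions = 1⊕0⊕1⊕1⊕1⊕1⊕1⊕0⊕1⊕1⊕0⊕0⊕0⊕0⊕0 = 0
p16 (pos 16,17,18,19,20,21,22,23,24,25,26,27,28,29,30,31): XOR of data positions = 1⊕0⊕0⊕1⊕1⊕1⊕0⊕0⊕1⊕1⊕0⊕0⊕0⊕0⊕0 = 0
Codeword: 1111110010111110100111001100000

1111110010111110100111001100000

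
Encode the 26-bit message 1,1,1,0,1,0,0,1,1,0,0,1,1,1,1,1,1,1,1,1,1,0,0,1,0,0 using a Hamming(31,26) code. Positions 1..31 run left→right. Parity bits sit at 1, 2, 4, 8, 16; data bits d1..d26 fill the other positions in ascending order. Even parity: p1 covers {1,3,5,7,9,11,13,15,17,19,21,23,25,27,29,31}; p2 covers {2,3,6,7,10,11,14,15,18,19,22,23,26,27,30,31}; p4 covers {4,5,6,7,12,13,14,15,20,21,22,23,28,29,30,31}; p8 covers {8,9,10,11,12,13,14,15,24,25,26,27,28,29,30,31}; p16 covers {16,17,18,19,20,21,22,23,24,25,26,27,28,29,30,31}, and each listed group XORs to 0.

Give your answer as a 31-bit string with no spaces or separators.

0111110110011001111111111100100

Place data at non-parity positions: p1 p2 1 p4 1 1 0 p8 1 0 0 1 1 0 0 p16 1 1 1 1 1 1 1 1 1 1 0 0 1 0 0
p1 (pos 1,3,5,7,9,11,13,15,17,19,21,23,25,27,29,31): XOR of data positions = 1⊕1⊕0⊕1⊕0⊕1⊕0⊕1⊕1⊕1⊕1⊕1⊕0⊕1⊕0 = 0
p2 (pos 2,3,6,7,10,11,14,15,18,19,22,23,26,27,30,31): XOR of data positions = 1⊕1⊕0⊕0⊕0⊕0⊕0⊕1⊕1⊕1⊕1⊕1⊕0⊕0⊕0 = 1
p4 (pos 4,5,6,7,12,13,14,15,20,21,22,23,28,29,30,31): XOR of data positions = 1⊕1⊕0⊕1⊕1⊕0⊕0⊕1⊕1⊕1⊕1⊕0⊕1⊕0⊕0 = 1
p8 (pos 8,9,10,11,12,13,14,15,24,25,26,27,28,29,30,31): XOR of data positions = 1⊕0⊕0⊕1⊕1⊕0⊕0⊕1⊕1⊕1⊕0⊕0⊕1⊕0⊕0 = 1
p16 (pos 16,17,18,19,20,21,22,23,24,25,26,27,28,29,30,31): XOR of data positions = 1⊕1⊕1⊕1⊕1⊕1⊕1⊕1⊕1⊕1⊕0⊕0⊕1⊕0⊕0 = 1
Codeword: 0111110110011001111111111100100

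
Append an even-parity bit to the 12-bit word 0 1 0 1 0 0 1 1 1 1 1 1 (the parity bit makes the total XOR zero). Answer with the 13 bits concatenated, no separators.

XOR of the 12 data bits: 0⊕1⊕0⊕1⊕0⊕0⊕1⊕1⊕1⊕1⊕1⊕1 = 0
Parity bit = 0 (so all 13 bits XOR to 0).

0101001111110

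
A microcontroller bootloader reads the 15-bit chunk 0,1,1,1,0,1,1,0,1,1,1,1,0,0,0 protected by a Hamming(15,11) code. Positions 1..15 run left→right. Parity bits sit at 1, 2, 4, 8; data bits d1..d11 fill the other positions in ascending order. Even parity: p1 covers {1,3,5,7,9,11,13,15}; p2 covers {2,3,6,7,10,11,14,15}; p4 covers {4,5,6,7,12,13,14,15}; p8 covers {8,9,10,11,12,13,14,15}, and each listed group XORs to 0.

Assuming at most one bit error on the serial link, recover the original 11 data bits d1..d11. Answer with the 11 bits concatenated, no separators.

s1 (pos 1,3,5,7,9,11,13,15): 0⊕1⊕0⊕1⊕1⊕1⊕0⊕0 = 0
s2 (pos 2,3,6,7,10,11,14,15): 1⊕1⊕1⊕1⊕1⊕1⊕0⊕0 = 0
s4 (pos 4,5,6,7,12,13,14,15): 1⊕0⊕1⊕1⊕1⊕0⊕0⊕0 = 0
s8 (pos 8,9,10,11,12,13,14,15): 0⊕1⊕1⊕1⊕1⊕0⊕0⊕0 = 0
Syndrome s8…s1 = 0000 → no error.
Read data bits from positions 3,5,6,7,9,10,11,12,13,14,15: 10111111000

10111111000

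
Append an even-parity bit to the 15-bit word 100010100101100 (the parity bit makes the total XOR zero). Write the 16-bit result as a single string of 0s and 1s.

1000101001011000

XOR of the 15 data bits: 1⊕0⊕0⊕0⊕1⊕0⊕1⊕0⊕0⊕1⊕0⊕1⊕1⊕0⊕0 = 0
Parity bit = 0 (so all 16 bits XOR to 0).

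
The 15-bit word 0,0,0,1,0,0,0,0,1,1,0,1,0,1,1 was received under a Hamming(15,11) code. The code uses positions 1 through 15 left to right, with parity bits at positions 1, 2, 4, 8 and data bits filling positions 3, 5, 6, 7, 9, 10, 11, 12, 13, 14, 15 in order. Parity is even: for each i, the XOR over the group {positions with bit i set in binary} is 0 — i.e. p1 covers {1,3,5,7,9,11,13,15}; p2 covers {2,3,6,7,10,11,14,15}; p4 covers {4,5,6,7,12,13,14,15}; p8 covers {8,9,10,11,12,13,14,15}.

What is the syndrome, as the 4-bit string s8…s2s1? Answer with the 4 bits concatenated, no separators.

1010

s1 (pos 1,3,5,7,9,11,13,15): 0⊕0⊕0⊕0⊕1⊕0⊕0⊕1 = 0
s2 (pos 2,3,6,7,10,11,14,15): 0⊕0⊕0⊕0⊕1⊕0⊕1⊕1 = 1
s4 (pos 4,5,6,7,12,13,14,15): 1⊕0⊕0⊕0⊕1⊕0⊕1⊕1 = 0
s8 (pos 8,9,10,11,12,13,14,15): 0⊕1⊕1⊕0⊕1⊕0⊕1⊕1 = 1
Syndrome s8…s1 = 1010 → error at position 10.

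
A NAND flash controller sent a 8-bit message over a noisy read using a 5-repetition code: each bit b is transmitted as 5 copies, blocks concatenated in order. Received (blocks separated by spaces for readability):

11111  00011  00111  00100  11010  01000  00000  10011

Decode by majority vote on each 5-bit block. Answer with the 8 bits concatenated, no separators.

Block 1 (11111): 5 ones → 1
Block 2 (00011): 2 ones → 0
Block 3 (00111): 3 ones → 1
Block 4 (00100): 1 one → 0
Block 5 (11010): 3 ones → 1
Block 6 (01000): 1 one → 0
Block 7 (00000): 0 ones → 0
Block 8 (10011): 3 ones → 1

10101001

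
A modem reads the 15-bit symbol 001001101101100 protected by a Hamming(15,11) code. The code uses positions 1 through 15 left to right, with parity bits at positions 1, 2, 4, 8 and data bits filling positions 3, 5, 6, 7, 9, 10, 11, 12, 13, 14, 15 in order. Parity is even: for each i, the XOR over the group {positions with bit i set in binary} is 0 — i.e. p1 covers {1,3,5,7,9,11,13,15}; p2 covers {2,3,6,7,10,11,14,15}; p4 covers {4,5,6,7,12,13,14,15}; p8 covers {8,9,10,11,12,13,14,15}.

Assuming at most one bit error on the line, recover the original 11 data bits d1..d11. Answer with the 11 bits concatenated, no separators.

10111101100

s1 (pos 1,3,5,7,9,11,13,15): 0⊕1⊕0⊕1⊕1⊕0⊕1⊕0 = 0
s2 (pos 2,3,6,7,10,11,14,15): 0⊕1⊕1⊕1⊕1⊕0⊕0⊕0 = 0
s4 (pos 4,5,6,7,12,13,14,15): 0⊕0⊕1⊕1⊕1⊕1⊕0⊕0 = 0
s8 (pos 8,9,10,11,12,13,14,15): 0⊕1⊕1⊕0⊕1⊕1⊕0⊕0 = 0
Syndrome s8…s1 = 0000 → no error.
Read data bits from positions 3,5,6,7,9,10,11,12,13,14,15: 10111101100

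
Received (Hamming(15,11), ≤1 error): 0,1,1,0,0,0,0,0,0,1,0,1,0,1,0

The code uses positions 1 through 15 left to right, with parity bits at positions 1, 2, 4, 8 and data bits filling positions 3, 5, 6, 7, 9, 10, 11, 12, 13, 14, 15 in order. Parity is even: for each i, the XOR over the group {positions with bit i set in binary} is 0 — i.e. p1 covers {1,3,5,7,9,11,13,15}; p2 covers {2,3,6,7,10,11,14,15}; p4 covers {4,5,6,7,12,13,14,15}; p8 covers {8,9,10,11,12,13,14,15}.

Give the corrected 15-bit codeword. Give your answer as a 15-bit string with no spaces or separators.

011000001101010

s1 (pos 1,3,5,7,9,11,13,15): 0⊕1⊕0⊕0⊕0⊕0⊕0⊕0 = 1
s2 (pos 2,3,6,7,10,11,14,15): 1⊕1⊕0⊕0⊕1⊕0⊕1⊕0 = 0
s4 (pos 4,5,6,7,12,13,14,15): 0⊕0⊕0⊕0⊕1⊕0⊕1⊕0 = 0
s8 (pos 8,9,10,11,12,13,14,15): 0⊕0⊕1⊕0⊕1⊕0⊕1⊕0 = 1
Syndrome s8…s1 = 1001 → error at position 9.
Flip position 9: 011000000101010 → 011000001101010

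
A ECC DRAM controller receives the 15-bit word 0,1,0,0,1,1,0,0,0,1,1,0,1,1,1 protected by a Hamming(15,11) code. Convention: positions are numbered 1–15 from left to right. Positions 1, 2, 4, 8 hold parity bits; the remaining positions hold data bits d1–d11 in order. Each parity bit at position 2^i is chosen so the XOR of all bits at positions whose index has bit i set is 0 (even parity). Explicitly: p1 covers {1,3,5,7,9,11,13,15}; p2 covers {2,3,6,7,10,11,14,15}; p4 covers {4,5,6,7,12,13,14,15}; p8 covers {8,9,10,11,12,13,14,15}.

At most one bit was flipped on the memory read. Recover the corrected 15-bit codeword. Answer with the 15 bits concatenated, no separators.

010011000111111

s1 (pos 1,3,5,7,9,11,13,15): 0⊕0⊕1⊕0⊕0⊕1⊕1⊕1 = 0
s2 (pos 2,3,6,7,10,11,14,15): 1⊕0⊕1⊕0⊕1⊕1⊕1⊕1 = 0
s4 (pos 4,5,6,7,12,13,14,15): 0⊕1⊕1⊕0⊕0⊕1⊕1⊕1 = 1
s8 (pos 8,9,10,11,12,13,14,15): 0⊕0⊕1⊕1⊕0⊕1⊕1⊕1 = 1
Syndrome s8…s1 = 1100 → error at position 12.
Flip position 12: 010011000110111 → 010011000111111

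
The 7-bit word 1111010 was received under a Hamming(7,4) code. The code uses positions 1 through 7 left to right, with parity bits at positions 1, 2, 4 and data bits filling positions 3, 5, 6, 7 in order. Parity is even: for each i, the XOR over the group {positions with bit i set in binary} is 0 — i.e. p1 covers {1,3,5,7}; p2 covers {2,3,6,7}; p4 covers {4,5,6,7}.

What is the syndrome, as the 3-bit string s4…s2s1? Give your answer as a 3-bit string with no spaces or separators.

s1 (pos 1,3,5,7): 1⊕1⊕0⊕0 = 0
s2 (pos 2,3,6,7): 1⊕1⊕1⊕0 = 1
s4 (pos 4,5,6,7): 1⊕0⊕1⊕0 = 0
Syndrome s4…s1 = 010 → error at position 2.

010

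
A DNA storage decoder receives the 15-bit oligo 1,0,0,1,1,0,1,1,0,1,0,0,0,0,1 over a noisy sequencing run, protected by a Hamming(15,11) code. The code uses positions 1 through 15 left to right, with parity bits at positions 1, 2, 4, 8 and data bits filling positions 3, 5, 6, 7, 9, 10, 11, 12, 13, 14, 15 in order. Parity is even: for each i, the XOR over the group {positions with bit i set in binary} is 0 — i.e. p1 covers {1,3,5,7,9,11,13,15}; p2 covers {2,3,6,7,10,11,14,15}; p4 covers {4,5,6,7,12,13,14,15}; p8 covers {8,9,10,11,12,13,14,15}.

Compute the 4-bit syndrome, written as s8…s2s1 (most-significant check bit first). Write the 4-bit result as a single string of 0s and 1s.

1010

s1 (pos 1,3,5,7,9,11,13,15): 1⊕0⊕1⊕1⊕0⊕0⊕0⊕1 = 0
s2 (pos 2,3,6,7,10,11,14,15): 0⊕0⊕0⊕1⊕1⊕0⊕0⊕1 = 1
s4 (pos 4,5,6,7,12,13,14,15): 1⊕1⊕0⊕1⊕0⊕0⊕0⊕1 = 0
s8 (pos 8,9,10,11,12,13,14,15): 1⊕0⊕1⊕0⊕0⊕0⊕0⊕1 = 1
Syndrome s8…s1 = 1010 → error at position 10.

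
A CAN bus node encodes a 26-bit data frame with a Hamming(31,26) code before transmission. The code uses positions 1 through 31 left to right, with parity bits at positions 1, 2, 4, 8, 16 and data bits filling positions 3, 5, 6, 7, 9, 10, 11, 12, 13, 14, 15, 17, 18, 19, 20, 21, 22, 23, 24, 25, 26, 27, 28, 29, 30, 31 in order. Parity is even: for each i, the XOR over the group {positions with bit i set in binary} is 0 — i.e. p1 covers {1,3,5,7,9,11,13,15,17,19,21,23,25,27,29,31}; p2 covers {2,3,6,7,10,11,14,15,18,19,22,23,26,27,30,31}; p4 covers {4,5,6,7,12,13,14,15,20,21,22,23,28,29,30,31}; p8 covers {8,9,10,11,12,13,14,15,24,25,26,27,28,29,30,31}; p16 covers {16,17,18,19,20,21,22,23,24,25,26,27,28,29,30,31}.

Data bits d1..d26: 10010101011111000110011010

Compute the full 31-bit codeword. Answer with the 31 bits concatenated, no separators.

Place data at non-parity positions: p1 p2 1 p4 0 0 1 p8 0 1 0 1 0 1 1 p16 1 1 1 0 0 0 1 1 0 0 1 1 0 1 0
p1 (pos 1,3,5,7,9,11,13,15,17,19,21,23,25,27,29,31): XOR of data positions = 1⊕0⊕1⊕0⊕0⊕0⊕1⊕1⊕1⊕0⊕1⊕0⊕1⊕0⊕0 = 1
p2 (pos 2,3,6,7,10,11,14,15,18,19,22,23,26,27,30,31): XOR of data positions = 1⊕0⊕1⊕1⊕0⊕1⊕1⊕1⊕1⊕0⊕1⊕0⊕1⊕1⊕0 = 0
p4 (pos 4,5,6,7,12,13,14,15,20,21,22,23,28,29,30,31): XOR of data positions = 0⊕0⊕1⊕1⊕0⊕1⊕1⊕0⊕0⊕0⊕1⊕1⊕0⊕1⊕0 = 1
p8 (pos 8,9,10,11,12,13,14,15,24,25,26,27,28,29,30,31): XOR of data positions = 0⊕1⊕0⊕1⊕0⊕1⊕1⊕1⊕0⊕0⊕1⊕1⊕0⊕1⊕0 = 0
p16 (pos 16,17,18,19,20,21,22,23,24,25,26,27,28,29,30,31): XOR of data positions = 1⊕1⊕1⊕0⊕0⊕0⊕1⊕1⊕0⊕0⊕1⊕1⊕0⊕1⊕0 = 0
Codeword: 1011001001010110111000110011010

1011001001010110111000110011010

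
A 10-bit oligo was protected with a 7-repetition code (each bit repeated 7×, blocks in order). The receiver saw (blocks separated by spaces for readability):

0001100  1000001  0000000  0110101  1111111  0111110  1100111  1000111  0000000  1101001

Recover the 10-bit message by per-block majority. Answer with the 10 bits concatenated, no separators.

Block 1 (0001100): 2 ones → 0
Block 2 (1000001): 2 ones → 0
Block 3 (0000000): 0 ones → 0
Block 4 (0110101): 4 ones → 1
Block 5 (1111111): 7 ones → 1
Block 6 (0111110): 5 ones → 1
Block 7 (1100111): 5 ones → 1
Block 8 (1000111): 4 ones → 1
Block 9 (0000000): 0 ones → 0
Block 10 (1101001): 4 ones → 1

0001111101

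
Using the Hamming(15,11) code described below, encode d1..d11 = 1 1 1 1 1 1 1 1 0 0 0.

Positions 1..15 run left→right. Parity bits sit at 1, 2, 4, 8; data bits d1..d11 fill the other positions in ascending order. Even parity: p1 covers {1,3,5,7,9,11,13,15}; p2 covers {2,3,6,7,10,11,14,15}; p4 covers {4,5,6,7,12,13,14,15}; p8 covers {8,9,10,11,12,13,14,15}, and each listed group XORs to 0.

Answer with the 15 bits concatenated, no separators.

Place data at non-parity positions: p1 p2 1 p4 1 1 1 p8 1 1 1 1 0 0 0
p1 (pos 1,3,5,7,9,11,13,15): XOR of data positions = 1⊕1⊕1⊕1⊕1⊕0⊕0 = 1
p2 (pos 2,3,6,7,10,11,14,15): XOR of data positions = 1⊕1⊕1⊕1⊕1⊕0⊕0 = 1
p4 (pos 4,5,6,7,12,13,14,15): XOR of data positions = 1⊕1⊕1⊕1⊕0⊕0⊕0 = 0
p8 (pos 8,9,10,11,12,13,14,15): XOR of data positions = 1⊕1⊕1⊕1⊕0⊕0⊕0 = 0
Codeword: 111011101111000

111011101111000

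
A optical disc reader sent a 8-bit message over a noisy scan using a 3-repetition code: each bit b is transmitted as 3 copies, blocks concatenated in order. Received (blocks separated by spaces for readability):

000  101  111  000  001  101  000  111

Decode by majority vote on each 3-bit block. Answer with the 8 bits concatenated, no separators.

Block 1 (000): 0 ones → 0
Block 2 (101): 2 ones → 1
Block 3 (111): 3 ones → 1
Block 4 (000): 0 ones → 0
Block 5 (001): 1 one → 0
Block 6 (101): 2 ones → 1
Block 7 (000): 0 ones → 0
Block 8 (111): 3 ones → 1

01100101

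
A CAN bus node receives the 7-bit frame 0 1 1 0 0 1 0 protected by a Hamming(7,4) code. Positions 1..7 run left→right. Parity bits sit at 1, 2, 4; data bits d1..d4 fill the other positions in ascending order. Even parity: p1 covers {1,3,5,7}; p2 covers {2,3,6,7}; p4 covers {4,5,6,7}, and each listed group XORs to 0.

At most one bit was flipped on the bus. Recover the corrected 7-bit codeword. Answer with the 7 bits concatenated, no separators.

s1 (pos 1,3,5,7): 0⊕1⊕0⊕0 = 1
s2 (pos 2,3,6,7): 1⊕1⊕1⊕0 = 1
s4 (pos 4,5,6,7): 0⊕0⊕1⊕0 = 1
Syndrome s4…s1 = 111 → error at position 7.
Flip position 7: 0110010 → 0110011

0110011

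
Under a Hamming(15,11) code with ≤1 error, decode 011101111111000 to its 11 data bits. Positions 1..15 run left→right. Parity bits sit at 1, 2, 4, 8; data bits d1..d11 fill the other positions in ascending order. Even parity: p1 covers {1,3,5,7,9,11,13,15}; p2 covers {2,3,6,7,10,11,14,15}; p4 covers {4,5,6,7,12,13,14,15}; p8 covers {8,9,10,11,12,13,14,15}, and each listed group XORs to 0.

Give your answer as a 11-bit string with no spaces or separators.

s1 (pos 1,3,5,7,9,11,13,15): 0⊕1⊕0⊕1⊕1⊕1⊕0⊕0 = 0
s2 (pos 2,3,6,7,10,11,14,15): 1⊕1⊕1⊕1⊕1⊕1⊕0⊕0 = 0
s4 (pos 4,5,6,7,12,13,14,15): 1⊕0⊕1⊕1⊕1⊕0⊕0⊕0 = 0
s8 (pos 8,9,10,11,12,13,14,15): 1⊕1⊕1⊕1⊕1⊕0⊕0⊕0 = 1
Syndrome s8…s1 = 1000 → error at position 8.
Flip position 8: 011101111111000 → 011101101111000
Read data bits from positions 3,5,6,7,9,10,11,12,13,14,15: 10111111000

10111111000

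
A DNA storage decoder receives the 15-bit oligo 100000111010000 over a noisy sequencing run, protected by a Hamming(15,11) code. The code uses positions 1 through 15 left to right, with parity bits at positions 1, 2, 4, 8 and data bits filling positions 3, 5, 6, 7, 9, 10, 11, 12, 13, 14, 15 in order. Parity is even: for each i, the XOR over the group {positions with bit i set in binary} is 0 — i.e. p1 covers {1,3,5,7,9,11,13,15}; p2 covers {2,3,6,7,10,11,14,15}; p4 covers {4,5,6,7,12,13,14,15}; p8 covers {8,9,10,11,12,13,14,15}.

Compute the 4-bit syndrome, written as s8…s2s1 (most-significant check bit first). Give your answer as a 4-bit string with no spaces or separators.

s1 (pos 1,3,5,7,9,11,13,15): 1⊕0⊕0⊕1⊕1⊕1⊕0⊕0 = 0
s2 (pos 2,3,6,7,10,11,14,15): 0⊕0⊕0⊕1⊕0⊕1⊕0⊕0 = 0
s4 (pos 4,5,6,7,12,13,14,15): 0⊕0⊕0⊕1⊕0⊕0⊕0⊕0 = 1
s8 (pos 8,9,10,11,12,13,14,15): 1⊕1⊕0⊕1⊕0⊕0⊕0⊕0 = 1
Syndrome s8…s1 = 1100 → error at position 12.

1100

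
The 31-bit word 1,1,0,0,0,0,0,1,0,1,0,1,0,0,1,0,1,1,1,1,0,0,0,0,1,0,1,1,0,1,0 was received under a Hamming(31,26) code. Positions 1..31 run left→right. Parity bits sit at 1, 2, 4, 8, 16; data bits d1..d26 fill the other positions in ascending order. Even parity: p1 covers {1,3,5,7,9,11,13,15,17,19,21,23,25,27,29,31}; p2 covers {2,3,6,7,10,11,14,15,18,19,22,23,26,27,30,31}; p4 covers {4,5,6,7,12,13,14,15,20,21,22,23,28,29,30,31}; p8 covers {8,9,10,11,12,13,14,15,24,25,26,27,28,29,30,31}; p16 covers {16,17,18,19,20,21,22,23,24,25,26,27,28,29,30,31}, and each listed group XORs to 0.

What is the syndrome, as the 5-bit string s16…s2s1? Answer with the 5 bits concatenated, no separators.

00110

s1 (pos 1,3,5,7,9,11,13,15,17,19,21,23,25,27,29,31): 1⊕0⊕0⊕0⊕0⊕0⊕0⊕1⊕1⊕1⊕0⊕0⊕1⊕1⊕0⊕0 = 0
s2 (pos 2,3,6,7,10,11,14,15,18,19,22,23,26,27,30,31): 1⊕0⊕0⊕0⊕1⊕0⊕0⊕1⊕1⊕1⊕0⊕0⊕0⊕1⊕1⊕0 = 1
s4 (pos 4,5,6,7,12,13,14,15,20,21,22,23,28,29,30,31): 0⊕0⊕0⊕0⊕1⊕0⊕0⊕1⊕1⊕0⊕0⊕0⊕1⊕0⊕1⊕0 = 1
s8 (pos 8,9,10,11,12,13,14,15,24,25,26,27,28,29,30,31): 1⊕0⊕1⊕0⊕1⊕0⊕0⊕1⊕0⊕1⊕0⊕1⊕1⊕0⊕1⊕0 = 0
s16 (pos 16,17,18,19,20,21,22,23,24,25,26,27,28,29,30,31): 0⊕1⊕1⊕1⊕1⊕0⊕0⊕0⊕0⊕1⊕0⊕1⊕1⊕0⊕1⊕0 = 0
Syndrome s16…s1 = 00110 → error at position 6.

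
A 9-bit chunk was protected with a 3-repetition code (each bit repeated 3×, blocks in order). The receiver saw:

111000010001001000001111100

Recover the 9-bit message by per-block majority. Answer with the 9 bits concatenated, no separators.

Block 1 (111): 3 ones → 1
Block 2 (000): 0 ones → 0
Block 3 (010): 1 one → 0
Block 4 (001): 1 one → 0
Block 5 (001): 1 one → 0
Block 6 (000): 0 ones → 0
Block 7 (001): 1 one → 0
Block 8 (111): 3 ones → 1
Block 9 (100): 1 one → 0

100000010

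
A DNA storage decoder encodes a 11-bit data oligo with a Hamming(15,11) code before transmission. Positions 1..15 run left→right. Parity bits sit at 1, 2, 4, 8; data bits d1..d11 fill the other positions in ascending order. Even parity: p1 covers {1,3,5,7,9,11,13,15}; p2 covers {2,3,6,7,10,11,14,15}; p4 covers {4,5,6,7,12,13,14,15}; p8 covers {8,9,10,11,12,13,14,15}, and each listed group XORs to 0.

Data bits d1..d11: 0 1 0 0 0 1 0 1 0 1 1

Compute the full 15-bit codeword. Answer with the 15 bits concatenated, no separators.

Place data at non-parity positions: p1 p2 0 p4 1 0 0 p8 0 1 0 1 0 1 1
p1 (pos 1,3,5,7,9,11,13,15): XOR of data positions = 0⊕1⊕0⊕0⊕0⊕0⊕1 = 0
p2 (pos 2,3,6,7,10,11,14,15): XOR of data positions = 0⊕0⊕0⊕1⊕0⊕1⊕1 = 1
p4 (pos 4,5,6,7,12,13,14,15): XOR of data positions = 1⊕0⊕0⊕1⊕0⊕1⊕1 = 0
p8 (pos 8,9,10,11,12,13,14,15): XOR of data positions = 0⊕1⊕0⊕1⊕0⊕1⊕1 = 0
Codeword: 010010000101011

010010000101011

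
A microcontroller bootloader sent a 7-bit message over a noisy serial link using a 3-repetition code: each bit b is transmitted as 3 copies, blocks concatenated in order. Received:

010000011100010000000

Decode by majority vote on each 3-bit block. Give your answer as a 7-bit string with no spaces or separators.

0010000

Block 1 (010): 1 one → 0
Block 2 (000): 0 ones → 0
Block 3 (011): 2 ones → 1
Block 4 (100): 1 one → 0
Block 5 (010): 1 one → 0
Block 6 (000): 0 ones → 0
Block 7 (000): 0 ones → 0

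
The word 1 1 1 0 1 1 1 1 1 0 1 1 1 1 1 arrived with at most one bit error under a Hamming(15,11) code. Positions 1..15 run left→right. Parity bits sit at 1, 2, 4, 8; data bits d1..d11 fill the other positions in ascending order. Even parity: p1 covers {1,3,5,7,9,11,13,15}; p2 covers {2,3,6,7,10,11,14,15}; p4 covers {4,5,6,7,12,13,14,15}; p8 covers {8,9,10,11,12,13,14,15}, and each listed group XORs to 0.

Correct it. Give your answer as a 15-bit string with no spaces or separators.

111011111011101

s1 (pos 1,3,5,7,9,11,13,15): 1⊕1⊕1⊕1⊕1⊕1⊕1⊕1 = 0
s2 (pos 2,3,6,7,10,11,14,15): 1⊕1⊕1⊕1⊕0⊕1⊕1⊕1 = 1
s4 (pos 4,5,6,7,12,13,14,15): 0⊕1⊕1⊕1⊕1⊕1⊕1⊕1 = 1
s8 (pos 8,9,10,11,12,13,14,15): 1⊕1⊕0⊕1⊕1⊕1⊕1⊕1 = 1
Syndrome s8…s1 = 1110 → error at position 14.
Flip position 14: 111011111011111 → 111011111011101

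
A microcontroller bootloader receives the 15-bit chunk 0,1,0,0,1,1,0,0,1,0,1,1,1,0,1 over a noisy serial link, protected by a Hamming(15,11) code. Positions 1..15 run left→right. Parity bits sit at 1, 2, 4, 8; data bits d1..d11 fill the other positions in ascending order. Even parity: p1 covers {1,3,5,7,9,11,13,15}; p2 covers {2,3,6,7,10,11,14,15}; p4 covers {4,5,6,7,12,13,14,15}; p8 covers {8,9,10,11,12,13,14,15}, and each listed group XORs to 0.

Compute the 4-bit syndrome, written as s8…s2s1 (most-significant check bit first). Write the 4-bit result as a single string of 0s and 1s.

1101

s1 (pos 1,3,5,7,9,11,13,15): 0⊕0⊕1⊕0⊕1⊕1⊕1⊕1 = 1
s2 (pos 2,3,6,7,10,11,14,15): 1⊕0⊕1⊕0⊕0⊕1⊕0⊕1 = 0
s4 (pos 4,5,6,7,12,13,14,15): 0⊕1⊕1⊕0⊕1⊕1⊕0⊕1 = 1
s8 (pos 8,9,10,11,12,13,14,15): 0⊕1⊕0⊕1⊕1⊕1⊕0⊕1 = 1
Syndrome s8…s1 = 1101 → error at position 13.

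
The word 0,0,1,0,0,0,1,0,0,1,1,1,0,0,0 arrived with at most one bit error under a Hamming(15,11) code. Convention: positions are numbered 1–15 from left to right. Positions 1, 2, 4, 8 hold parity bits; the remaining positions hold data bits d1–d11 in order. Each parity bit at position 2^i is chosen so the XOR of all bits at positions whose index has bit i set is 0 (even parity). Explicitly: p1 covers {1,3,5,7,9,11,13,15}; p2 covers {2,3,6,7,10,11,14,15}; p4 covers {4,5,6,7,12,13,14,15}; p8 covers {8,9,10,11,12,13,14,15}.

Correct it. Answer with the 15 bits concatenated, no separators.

s1 (pos 1,3,5,7,9,11,13,15): 0⊕1⊕0⊕1⊕0⊕1⊕0⊕0 = 1
s2 (pos 2,3,6,7,10,11,14,15): 0⊕1⊕0⊕1⊕1⊕1⊕0⊕0 = 0
s4 (pos 4,5,6,7,12,13,14,15): 0⊕0⊕0⊕1⊕1⊕0⊕0⊕0 = 0
s8 (pos 8,9,10,11,12,13,14,15): 0⊕0⊕1⊕1⊕1⊕0⊕0⊕0 = 1
Syndrome s8…s1 = 1001 → error at position 9.
Flip position 9: 001000100111000 → 001000101111000

001000101111000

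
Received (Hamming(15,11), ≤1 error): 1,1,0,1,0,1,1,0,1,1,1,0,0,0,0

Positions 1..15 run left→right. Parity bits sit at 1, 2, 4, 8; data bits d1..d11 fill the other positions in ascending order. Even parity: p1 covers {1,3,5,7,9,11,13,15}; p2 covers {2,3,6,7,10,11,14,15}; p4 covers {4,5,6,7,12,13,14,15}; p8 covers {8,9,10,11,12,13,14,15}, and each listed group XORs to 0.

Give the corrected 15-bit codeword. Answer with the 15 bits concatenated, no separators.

110101101110010

s1 (pos 1,3,5,7,9,11,13,15): 1⊕0⊕0⊕1⊕1⊕1⊕0⊕0 = 0
s2 (pos 2,3,6,7,10,11,14,15): 1⊕0⊕1⊕1⊕1⊕1⊕0⊕0 = 1
s4 (pos 4,5,6,7,12,13,14,15): 1⊕0⊕1⊕1⊕0⊕0⊕0⊕0 = 1
s8 (pos 8,9,10,11,12,13,14,15): 0⊕1⊕1⊕1⊕0⊕0⊕0⊕0 = 1
Syndrome s8…s1 = 1110 → error at position 14.
Flip position 14: 110101101110000 → 110101101110010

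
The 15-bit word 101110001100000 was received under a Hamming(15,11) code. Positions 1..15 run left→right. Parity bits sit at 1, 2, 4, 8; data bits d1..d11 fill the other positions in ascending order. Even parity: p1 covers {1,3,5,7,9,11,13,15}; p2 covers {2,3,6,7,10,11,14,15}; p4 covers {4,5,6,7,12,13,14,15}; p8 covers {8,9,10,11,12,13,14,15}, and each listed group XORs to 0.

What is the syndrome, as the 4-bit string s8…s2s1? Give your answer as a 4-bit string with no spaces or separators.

0000

s1 (pos 1,3,5,7,9,11,13,15): 1⊕1⊕1⊕0⊕1⊕0⊕0⊕0 = 0
s2 (pos 2,3,6,7,10,11,14,15): 0⊕1⊕0⊕0⊕1⊕0⊕0⊕0 = 0
s4 (pos 4,5,6,7,12,13,14,15): 1⊕1⊕0⊕0⊕0⊕0⊕0⊕0 = 0
s8 (pos 8,9,10,11,12,13,14,15): 0⊕1⊕1⊕0⊕0⊕0⊕0⊕0 = 0
Syndrome s8…s1 = 0000 → no error.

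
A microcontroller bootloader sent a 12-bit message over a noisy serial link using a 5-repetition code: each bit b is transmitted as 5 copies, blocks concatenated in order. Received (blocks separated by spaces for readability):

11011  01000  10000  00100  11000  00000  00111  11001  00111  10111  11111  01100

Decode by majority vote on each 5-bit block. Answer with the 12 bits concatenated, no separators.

100000111110

Block 1 (11011): 4 ones → 1
Block 2 (01000): 1 one → 0
Block 3 (10000): 1 one → 0
Block 4 (00100): 1 one → 0
Block 5 (11000): 2 ones → 0
Block 6 (00000): 0 ones → 0
Block 7 (00111): 3 ones → 1
Block 8 (11001): 3 ones → 1
Block 9 (00111): 3 ones → 1
Block 10 (10111): 4 ones → 1
Block 11 (11111): 5 ones → 1
Block 12 (01100): 2 ones → 0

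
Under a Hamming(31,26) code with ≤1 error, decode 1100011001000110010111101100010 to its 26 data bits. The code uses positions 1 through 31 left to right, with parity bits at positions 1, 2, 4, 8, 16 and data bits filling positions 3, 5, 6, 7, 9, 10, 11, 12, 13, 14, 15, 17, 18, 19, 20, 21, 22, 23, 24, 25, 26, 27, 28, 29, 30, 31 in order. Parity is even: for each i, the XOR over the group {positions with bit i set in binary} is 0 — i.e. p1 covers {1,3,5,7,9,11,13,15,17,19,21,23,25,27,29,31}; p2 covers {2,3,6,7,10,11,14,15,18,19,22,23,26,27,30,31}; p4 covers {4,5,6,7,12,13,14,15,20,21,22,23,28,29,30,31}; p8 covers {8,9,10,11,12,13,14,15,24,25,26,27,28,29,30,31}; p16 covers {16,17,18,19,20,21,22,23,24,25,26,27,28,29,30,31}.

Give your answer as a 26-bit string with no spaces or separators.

s1 (pos 1,3,5,7,9,11,13,15,17,19,21,23,25,27,29,31): 1⊕0⊕0⊕1⊕0⊕0⊕0⊕1⊕0⊕0⊕1⊕1⊕1⊕0⊕0⊕0 = 0
s2 (pos 2,3,6,7,10,11,14,15,18,19,22,23,26,27,30,31): 1⊕0⊕1⊕1⊕1⊕0⊕1⊕1⊕1⊕0⊕1⊕1⊕1⊕0⊕1⊕0 = 1
s4 (pos 4,5,6,7,12,13,14,15,20,21,22,23,28,29,30,31): 0⊕0⊕1⊕1⊕0⊕0⊕1⊕1⊕1⊕1⊕1⊕1⊕0⊕0⊕1⊕0 = 1
s8 (pos 8,9,10,11,12,13,14,15,24,25,26,27,28,29,30,31): 0⊕0⊕1⊕0⊕0⊕0⊕1⊕1⊕0⊕1⊕1⊕0⊕0⊕0⊕1⊕0 = 0
s16 (pos 16,17,18,19,20,21,22,23,24,25,26,27,28,29,30,31): 0⊕0⊕1⊕0⊕1⊕1⊕1⊕1⊕0⊕1⊕1⊕0⊕0⊕0⊕1⊕0 = 0
Syndrome s16…s1 = 00110 → error at position 6.
Flip position 6: 1100011001000110010111101100010 → 1100001001000110010111101100010
Read data bits from positions 3,5,6,7,9,10,11,12,13,14,15,17,18,19,20,21,22,23,24,25,26,27,28,29,30,31: 00010100011010111101100010

00010100011010111101100010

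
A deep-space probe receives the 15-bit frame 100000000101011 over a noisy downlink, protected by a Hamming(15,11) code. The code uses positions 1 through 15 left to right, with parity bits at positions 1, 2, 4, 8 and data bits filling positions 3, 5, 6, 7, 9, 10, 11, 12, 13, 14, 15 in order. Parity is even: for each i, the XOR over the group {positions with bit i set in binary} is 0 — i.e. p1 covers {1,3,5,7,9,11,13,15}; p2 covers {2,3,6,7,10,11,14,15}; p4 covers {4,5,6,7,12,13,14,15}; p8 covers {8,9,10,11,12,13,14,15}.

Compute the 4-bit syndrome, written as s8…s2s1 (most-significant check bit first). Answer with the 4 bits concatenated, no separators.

0110

s1 (pos 1,3,5,7,9,11,13,15): 1⊕0⊕0⊕0⊕0⊕0⊕0⊕1 = 0
s2 (pos 2,3,6,7,10,11,14,15): 0⊕0⊕0⊕0⊕1⊕0⊕1⊕1 = 1
s4 (pos 4,5,6,7,12,13,14,15): 0⊕0⊕0⊕0⊕1⊕0⊕1⊕1 = 1
s8 (pos 8,9,10,11,12,13,14,15): 0⊕0⊕1⊕0⊕1⊕0⊕1⊕1 = 0
Syndrome s8…s1 = 0110 → error at position 6.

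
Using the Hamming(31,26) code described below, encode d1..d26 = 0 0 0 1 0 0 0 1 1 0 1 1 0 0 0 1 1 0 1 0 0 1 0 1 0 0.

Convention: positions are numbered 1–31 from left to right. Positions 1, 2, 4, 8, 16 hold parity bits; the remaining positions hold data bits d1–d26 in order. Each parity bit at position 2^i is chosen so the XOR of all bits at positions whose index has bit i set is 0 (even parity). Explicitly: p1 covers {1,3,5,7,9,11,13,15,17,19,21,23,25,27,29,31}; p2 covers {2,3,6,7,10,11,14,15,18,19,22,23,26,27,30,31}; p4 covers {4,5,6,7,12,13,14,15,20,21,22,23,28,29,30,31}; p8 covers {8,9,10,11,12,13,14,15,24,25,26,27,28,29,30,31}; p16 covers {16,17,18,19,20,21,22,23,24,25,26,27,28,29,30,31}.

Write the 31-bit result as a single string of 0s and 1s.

Place data at non-parity positions: p1 p2 0 p4 0 0 1 p8 0 0 0 1 1 0 1 p16 1 0 0 0 1 1 0 1 0 0 1 0 1 0 0
p1 (pos 1,3,5,7,9,11,13,15,17,19,21,23,25,27,29,31): XOR of data positions = 0⊕0⊕1⊕0⊕0⊕1⊕1⊕1⊕0⊕1⊕0⊕0⊕1⊕1⊕0 = 1
p2 (pos 2,3,6,7,10,11,14,15,18,19,22,23,26,27,30,31): XOR of data positions = 0⊕0⊕1⊕0⊕0⊕0⊕1⊕0⊕0⊕1⊕0⊕0⊕1⊕0⊕0 = 0
p4 (pos 4,5,6,7,12,13,14,15,20,21,22,23,28,29,30,31): XOR of data positions = 0⊕0⊕1⊕1⊕1⊕0⊕1⊕0⊕1⊕1⊕0⊕0⊕1⊕0⊕0 = 1
p8 (pos 8,9,10,11,12,13,14,15,24,25,26,27,28,29,30,31): XOR of data positions = 0⊕0⊕0⊕1⊕1⊕0⊕1⊕1⊕0⊕0⊕1⊕0⊕1⊕0⊕0 = 0
p16 (pos 16,17,18,19,20,21,22,23,24,25,26,27,28,29,30,31): XOR of data positions = 1⊕0⊕0⊕0⊕1⊕1⊕0⊕1⊕0⊕0⊕1⊕0⊕1⊕0⊕0 = 0
Codeword: 1001001000011010100011010010100

1001001000011010100011010010100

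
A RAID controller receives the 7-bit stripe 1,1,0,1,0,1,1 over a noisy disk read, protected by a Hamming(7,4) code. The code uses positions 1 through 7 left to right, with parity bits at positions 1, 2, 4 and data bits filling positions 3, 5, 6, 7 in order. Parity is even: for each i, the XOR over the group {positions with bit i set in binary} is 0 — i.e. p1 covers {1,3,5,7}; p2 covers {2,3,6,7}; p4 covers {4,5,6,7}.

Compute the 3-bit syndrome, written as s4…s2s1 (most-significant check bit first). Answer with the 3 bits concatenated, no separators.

s1 (pos 1,3,5,7): 1⊕0⊕0⊕1 = 0
s2 (pos 2,3,6,7): 1⊕0⊕1⊕1 = 1
s4 (pos 4,5,6,7): 1⊕0⊕1⊕1 = 1
Syndrome s4…s1 = 110 → error at position 6.

110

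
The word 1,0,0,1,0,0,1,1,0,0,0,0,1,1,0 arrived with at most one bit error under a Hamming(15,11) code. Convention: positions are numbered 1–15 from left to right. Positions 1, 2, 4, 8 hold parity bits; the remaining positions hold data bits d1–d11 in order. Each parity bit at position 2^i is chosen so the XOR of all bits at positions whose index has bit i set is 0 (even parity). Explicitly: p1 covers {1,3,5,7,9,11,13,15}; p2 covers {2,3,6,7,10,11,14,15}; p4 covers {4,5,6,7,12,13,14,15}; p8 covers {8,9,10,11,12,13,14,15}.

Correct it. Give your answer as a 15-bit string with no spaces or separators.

100100111000110

s1 (pos 1,3,5,7,9,11,13,15): 1⊕0⊕0⊕1⊕0⊕0⊕1⊕0 = 1
s2 (pos 2,3,6,7,10,11,14,15): 0⊕0⊕0⊕1⊕0⊕0⊕1⊕0 = 0
s4 (pos 4,5,6,7,12,13,14,15): 1⊕0⊕0⊕1⊕0⊕1⊕1⊕0 = 0
s8 (pos 8,9,10,11,12,13,14,15): 1⊕0⊕0⊕0⊕0⊕1⊕1⊕0 = 1
Syndrome s8…s1 = 1001 → error at position 9.
Flip position 9: 100100110000110 → 100100111000110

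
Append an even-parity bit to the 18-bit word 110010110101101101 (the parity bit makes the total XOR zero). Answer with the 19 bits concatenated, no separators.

1100101101011011011

XOR of the 18 data bits: 1⊕1⊕0⊕0⊕1⊕0⊕1⊕1⊕0⊕1⊕0⊕1⊕1⊕0⊕1⊕1⊕0⊕1 = 1
Parity bit = 1 (so all 19 bits XOR to 0).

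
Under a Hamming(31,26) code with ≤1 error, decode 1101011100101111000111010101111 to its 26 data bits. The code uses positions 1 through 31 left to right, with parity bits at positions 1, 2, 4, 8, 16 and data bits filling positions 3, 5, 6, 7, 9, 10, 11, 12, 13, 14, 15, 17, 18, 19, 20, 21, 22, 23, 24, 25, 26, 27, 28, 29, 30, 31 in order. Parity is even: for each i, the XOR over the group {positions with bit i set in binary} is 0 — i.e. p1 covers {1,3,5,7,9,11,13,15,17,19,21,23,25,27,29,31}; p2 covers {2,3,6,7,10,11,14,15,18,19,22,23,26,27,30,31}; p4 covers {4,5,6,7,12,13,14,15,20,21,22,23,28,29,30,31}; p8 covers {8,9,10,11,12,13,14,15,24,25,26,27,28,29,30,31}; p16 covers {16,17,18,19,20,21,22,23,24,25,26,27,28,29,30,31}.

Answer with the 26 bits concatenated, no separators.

00110011111000111010101111

s1 (pos 1,3,5,7,9,11,13,15,17,19,21,23,25,27,29,31): 1⊕0⊕0⊕1⊕0⊕1⊕1⊕1⊕0⊕0⊕1⊕0⊕0⊕0⊕1⊕1 = 0
s2 (pos 2,3,6,7,10,11,14,15,18,19,22,23,26,27,30,31): 1⊕0⊕1⊕1⊕0⊕1⊕1⊕1⊕0⊕0⊕1⊕0⊕1⊕0⊕1⊕1 = 0
s4 (pos 4,5,6,7,12,13,14,15,20,21,22,23,28,29,30,31): 1⊕0⊕1⊕1⊕0⊕1⊕1⊕1⊕1⊕1⊕1⊕0⊕1⊕1⊕1⊕1 = 1
s8 (pos 8,9,10,11,12,13,14,15,24,25,26,27,28,29,30,31): 1⊕0⊕0⊕1⊕0⊕1⊕1⊕1⊕1⊕0⊕1⊕0⊕1⊕1⊕1⊕1 = 1
s16 (pos 16,17,18,19,20,21,22,23,24,25,26,27,28,29,30,31): 1⊕0⊕0⊕0⊕1⊕1⊕1⊕0⊕1⊕0⊕1⊕0⊕1⊕1⊕1⊕1 = 0
Syndrome s16…s1 = 01100 → error at position 12.
Flip position 12: 1101011100101111000111010101111 → 1101011100111111000111010101111
Read data bits from positions 3,5,6,7,9,10,11,12,13,14,15,17,18,19,20,21,22,23,24,25,26,27,28,29,30,31: 00110011111000111010101111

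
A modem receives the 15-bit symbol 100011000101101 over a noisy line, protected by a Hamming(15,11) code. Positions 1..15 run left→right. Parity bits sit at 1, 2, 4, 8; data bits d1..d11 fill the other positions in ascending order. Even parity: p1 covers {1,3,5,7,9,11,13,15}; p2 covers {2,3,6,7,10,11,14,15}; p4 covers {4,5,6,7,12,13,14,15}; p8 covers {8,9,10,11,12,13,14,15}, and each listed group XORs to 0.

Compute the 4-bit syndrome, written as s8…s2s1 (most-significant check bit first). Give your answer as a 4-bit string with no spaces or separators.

s1 (pos 1,3,5,7,9,11,13,15): 1⊕0⊕1⊕0⊕0⊕0⊕1⊕1 = 0
s2 (pos 2,3,6,7,10,11,14,15): 0⊕0⊕1⊕0⊕1⊕0⊕0⊕1 = 1
s4 (pos 4,5,6,7,12,13,14,15): 0⊕1⊕1⊕0⊕1⊕1⊕0⊕1 = 1
s8 (pos 8,9,10,11,12,13,14,15): 0⊕0⊕1⊕0⊕1⊕1⊕0⊕1 = 0
Syndrome s8…s1 = 0110 → error at position 6.

0110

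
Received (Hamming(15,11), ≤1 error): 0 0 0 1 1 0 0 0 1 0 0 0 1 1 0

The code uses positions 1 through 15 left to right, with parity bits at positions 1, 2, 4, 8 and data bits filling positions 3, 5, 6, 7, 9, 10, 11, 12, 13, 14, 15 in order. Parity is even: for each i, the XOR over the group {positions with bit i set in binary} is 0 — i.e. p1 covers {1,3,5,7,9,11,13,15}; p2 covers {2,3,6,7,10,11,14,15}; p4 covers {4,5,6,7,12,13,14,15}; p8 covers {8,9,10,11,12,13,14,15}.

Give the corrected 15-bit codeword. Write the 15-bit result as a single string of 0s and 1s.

000110001010110

s1 (pos 1,3,5,7,9,11,13,15): 0⊕0⊕1⊕0⊕1⊕0⊕1⊕0 = 1
s2 (pos 2,3,6,7,10,11,14,15): 0⊕0⊕0⊕0⊕0⊕0⊕1⊕0 = 1
s4 (pos 4,5,6,7,12,13,14,15): 1⊕1⊕0⊕0⊕0⊕1⊕1⊕0 = 0
s8 (pos 8,9,10,11,12,13,14,15): 0⊕1⊕0⊕0⊕0⊕1⊕1⊕0 = 1
Syndrome s8…s1 = 1011 → error at position 11.
Flip position 11: 000110001000110 → 000110001010110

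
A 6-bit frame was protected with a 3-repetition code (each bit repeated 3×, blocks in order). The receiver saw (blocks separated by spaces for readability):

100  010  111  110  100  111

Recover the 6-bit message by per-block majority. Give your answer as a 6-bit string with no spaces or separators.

001101

Block 1 (100): 1 one → 0
Block 2 (010): 1 one → 0
Block 3 (111): 3 ones → 1
Block 4 (110): 2 ones → 1
Block 5 (100): 1 one → 0
Block 6 (111): 3 ones → 1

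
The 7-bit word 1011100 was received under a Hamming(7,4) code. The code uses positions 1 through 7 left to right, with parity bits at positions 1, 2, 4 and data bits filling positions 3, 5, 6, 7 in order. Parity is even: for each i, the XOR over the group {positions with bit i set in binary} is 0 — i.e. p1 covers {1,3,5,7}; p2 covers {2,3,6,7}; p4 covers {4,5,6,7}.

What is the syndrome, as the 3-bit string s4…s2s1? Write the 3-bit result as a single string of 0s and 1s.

011

s1 (pos 1,3,5,7): 1⊕1⊕1⊕0 = 1
s2 (pos 2,3,6,7): 0⊕1⊕0⊕0 = 1
s4 (pos 4,5,6,7): 1⊕1⊕0⊕0 = 0
Syndrome s4…s1 = 011 → error at position 3.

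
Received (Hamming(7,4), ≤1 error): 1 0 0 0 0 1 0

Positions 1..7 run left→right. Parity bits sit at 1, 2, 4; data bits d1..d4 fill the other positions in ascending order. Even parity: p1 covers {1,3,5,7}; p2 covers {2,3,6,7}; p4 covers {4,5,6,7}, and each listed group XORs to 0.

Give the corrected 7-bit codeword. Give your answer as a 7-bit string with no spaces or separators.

1000011

s1 (pos 1,3,5,7): 1⊕0⊕0⊕0 = 1
s2 (pos 2,3,6,7): 0⊕0⊕1⊕0 = 1
s4 (pos 4,5,6,7): 0⊕0⊕1⊕0 = 1
Syndrome s4…s1 = 111 → error at position 7.
Flip position 7: 1000010 → 1000011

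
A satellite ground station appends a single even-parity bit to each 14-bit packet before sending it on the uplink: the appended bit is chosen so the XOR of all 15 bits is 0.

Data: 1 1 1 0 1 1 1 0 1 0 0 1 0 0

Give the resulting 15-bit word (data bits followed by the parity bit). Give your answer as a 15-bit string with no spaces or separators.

XOR of the 14 data bits: 1⊕1⊕1⊕0⊕1⊕1⊕1⊕0⊕1⊕0⊕0⊕1⊕0⊕0 = 0
Parity bit = 0 (so all 15 bits XOR to 0).

111011101001000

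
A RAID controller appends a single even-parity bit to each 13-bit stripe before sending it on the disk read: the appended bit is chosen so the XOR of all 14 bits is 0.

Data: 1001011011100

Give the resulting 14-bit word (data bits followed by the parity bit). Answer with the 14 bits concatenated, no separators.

XOR of the 13 data bits: 1⊕0⊕0⊕1⊕0⊕1⊕1⊕0⊕1⊕1⊕1⊕0⊕0 = 1
Parity bit = 1 (so all 14 bits XOR to 0).

10010110111001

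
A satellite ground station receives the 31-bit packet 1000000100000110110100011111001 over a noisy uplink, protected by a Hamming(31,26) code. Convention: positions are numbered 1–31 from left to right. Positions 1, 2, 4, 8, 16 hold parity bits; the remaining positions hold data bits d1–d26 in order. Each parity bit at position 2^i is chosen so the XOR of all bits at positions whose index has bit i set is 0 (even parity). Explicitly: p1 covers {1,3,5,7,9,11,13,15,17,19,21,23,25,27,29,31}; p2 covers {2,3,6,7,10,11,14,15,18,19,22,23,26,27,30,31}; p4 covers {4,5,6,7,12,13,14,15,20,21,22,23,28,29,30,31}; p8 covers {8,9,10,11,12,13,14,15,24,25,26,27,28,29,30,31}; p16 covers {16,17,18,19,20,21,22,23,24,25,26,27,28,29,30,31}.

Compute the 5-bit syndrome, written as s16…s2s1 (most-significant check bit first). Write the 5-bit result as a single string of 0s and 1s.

11100

s1 (pos 1,3,5,7,9,11,13,15,17,19,21,23,25,27,29,31): 1⊕0⊕0⊕0⊕0⊕0⊕0⊕1⊕1⊕0⊕0⊕0⊕1⊕1⊕0⊕1 = 0
s2 (pos 2,3,6,7,10,11,14,15,18,19,22,23,26,27,30,31): 0⊕0⊕0⊕0⊕0⊕0⊕1⊕1⊕1⊕0⊕0⊕0⊕1⊕1⊕0⊕1 = 0
s4 (pos 4,5,6,7,12,13,14,15,20,21,22,23,28,29,30,31): 0⊕0⊕0⊕0⊕0⊕0⊕1⊕1⊕1⊕0⊕0⊕0⊕1⊕0⊕0⊕1 = 1
s8 (pos 8,9,10,11,12,13,14,15,24,25,26,27,28,29,30,31): 1⊕0⊕0⊕0⊕0⊕0⊕1⊕1⊕1⊕1⊕1⊕1⊕1⊕0⊕0⊕1 = 1
s16 (pos 16,17,18,19,20,21,22,23,24,25,26,27,28,29,30,31): 0⊕1⊕1⊕0⊕1⊕0⊕0⊕0⊕1⊕1⊕1⊕1⊕1⊕0⊕0⊕1 = 1
Syndrome s16…s1 = 11100 → error at position 28.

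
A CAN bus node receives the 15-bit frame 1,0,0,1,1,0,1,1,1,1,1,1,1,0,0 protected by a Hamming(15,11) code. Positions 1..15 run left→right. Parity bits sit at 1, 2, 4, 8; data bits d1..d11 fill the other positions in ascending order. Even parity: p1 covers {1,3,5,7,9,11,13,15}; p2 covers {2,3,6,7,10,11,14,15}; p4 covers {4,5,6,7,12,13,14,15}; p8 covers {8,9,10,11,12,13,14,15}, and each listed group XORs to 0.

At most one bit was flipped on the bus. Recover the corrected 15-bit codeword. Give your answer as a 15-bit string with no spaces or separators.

100111111111100

s1 (pos 1,3,5,7,9,11,13,15): 1⊕0⊕1⊕1⊕1⊕1⊕1⊕0 = 0
s2 (pos 2,3,6,7,10,11,14,15): 0⊕0⊕0⊕1⊕1⊕1⊕0⊕0 = 1
s4 (pos 4,5,6,7,12,13,14,15): 1⊕1⊕0⊕1⊕1⊕1⊕0⊕0 = 1
s8 (pos 8,9,10,11,12,13,14,15): 1⊕1⊕1⊕1⊕1⊕1⊕0⊕0 = 0
Syndrome s8…s1 = 0110 → error at position 6.
Flip position 6: 100110111111100 → 100111111111100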